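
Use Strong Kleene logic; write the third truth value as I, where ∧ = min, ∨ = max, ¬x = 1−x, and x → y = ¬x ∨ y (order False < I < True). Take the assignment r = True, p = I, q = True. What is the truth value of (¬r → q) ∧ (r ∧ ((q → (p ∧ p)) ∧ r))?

¬r = ¬True = False
¬r → q = False → True = True
p ∧ p = I ∧ I = I
q → (p ∧ p) = True → I = I
(q → (p ∧ p)) ∧ r = I ∧ True = I
r ∧ ((q → (p ∧ p)) ∧ r) = True ∧ I = I
(¬r → q) ∧ (r ∧ ((q → (p ∧ p)) ∧ r)) = True ∧ I = I

I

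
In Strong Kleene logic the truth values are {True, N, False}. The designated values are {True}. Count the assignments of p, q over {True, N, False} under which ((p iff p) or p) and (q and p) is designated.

1

Designated under: (p=True, q=True).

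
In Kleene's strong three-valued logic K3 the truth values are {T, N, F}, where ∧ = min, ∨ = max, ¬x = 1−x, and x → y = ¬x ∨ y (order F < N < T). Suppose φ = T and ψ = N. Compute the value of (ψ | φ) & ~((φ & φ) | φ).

F

ψ | φ = N | T = T
φ & φ = T & T = T
(φ & φ) | φ = T | T = T
~((φ & φ) | φ) = ~T = F
(ψ | φ) & ~((φ & φ) | φ) = T & F = F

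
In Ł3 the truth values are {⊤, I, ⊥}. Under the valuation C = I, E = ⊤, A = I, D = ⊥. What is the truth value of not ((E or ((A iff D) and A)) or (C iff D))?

⊥

A iff D = I iff ⊥ = I
(A iff D) and A = I and I = I
E or ((A iff D) and A) = ⊤ or I = ⊤
C iff D = I iff ⊥ = I
(E or ((A iff D) and A)) or (C iff D) = ⊤ or I = ⊤
not ((E or ((A iff D) and A)) or (C iff D)) = not ⊤ = ⊥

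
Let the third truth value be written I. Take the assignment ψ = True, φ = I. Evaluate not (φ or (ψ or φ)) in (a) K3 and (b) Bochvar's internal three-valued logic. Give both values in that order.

In K3: ψ or φ = True or I = True
φ or (ψ or φ) = I or True = True
not (φ or (ψ or φ)) = not True = False
In Bochvar's internal three-valued logic: ψ or φ = True or I = I
φ or (ψ or φ) = I or I = I
not (φ or (ψ or φ)) = not I = I
They differ because K3 and Bochvar's internal three-valued logic treat I differently under the binary connectives.

False; I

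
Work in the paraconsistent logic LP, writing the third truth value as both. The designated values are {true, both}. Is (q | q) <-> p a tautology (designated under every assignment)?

Countermodel: q=true, p=false gives false, which is not designated.

No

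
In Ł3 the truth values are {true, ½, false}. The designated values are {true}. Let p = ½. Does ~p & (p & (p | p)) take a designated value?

No

~p = ~½ = ½
p | p = ½ | ½ = ½
p & (p | p) = ½ & ½ = ½
~p & (p & (p | p)) = ½ & ½ = ½
½ ∉ {true}.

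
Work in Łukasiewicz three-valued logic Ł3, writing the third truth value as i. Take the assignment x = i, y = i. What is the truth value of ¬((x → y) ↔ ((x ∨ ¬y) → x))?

x → y = i → i = true  [min(1, 1−½+½)]
¬y = ¬i = i
x ∨ ¬y = i ∨ i = i
(x ∨ ¬y) → x = i → i = true
(x → y) ↔ ((x ∨ ¬y) → x) = true ↔ true = true
¬((x → y) ↔ ((x ∨ ¬y) → x)) = ¬true = false

false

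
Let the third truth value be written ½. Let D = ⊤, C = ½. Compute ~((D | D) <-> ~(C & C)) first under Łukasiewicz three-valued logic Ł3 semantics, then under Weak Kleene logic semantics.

½; ½

In Łukasiewicz three-valued logic Ł3: D | D = ⊤ | ⊤ = ⊤
C & C = ½ & ½ = ½
~(C & C) = ~½ = ½
(D | D) <-> ~(C & C) = ⊤ <-> ½ = ½
~((D | D) <-> ~(C & C)) = ~½ = ½
In Weak Kleene logic: D | D = ⊤ | ⊤ = ⊤
C & C = ½ & ½ = ½
~(C & C) = ~½ = ½
(D | D) <-> ~(C & C) = ⊤ <-> ½ = ½
~((D | D) <-> ~(C & C)) = ~½ = ½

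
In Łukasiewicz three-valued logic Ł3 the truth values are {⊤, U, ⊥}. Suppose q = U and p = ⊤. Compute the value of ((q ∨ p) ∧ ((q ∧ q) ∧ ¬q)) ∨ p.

q ∨ p = U ∨ ⊤ = ⊤
q ∧ q = U ∧ U = U
¬q = ¬U = U
(q ∧ q) ∧ ¬q = U ∧ U = U
(q ∨ p) ∧ ((q ∧ q) ∧ ¬q) = ⊤ ∧ U = U
((q ∨ p) ∧ ((q ∧ q) ∧ ¬q)) ∨ p = U ∨ ⊤ = ⊤

⊤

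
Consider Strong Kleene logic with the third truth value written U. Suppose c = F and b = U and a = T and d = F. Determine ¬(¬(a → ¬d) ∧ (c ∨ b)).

T

¬d = ¬F = T
a → ¬d = T → T = T
¬(a → ¬d) = ¬T = F
c ∨ b = F ∨ U = U
¬(a → ¬d) ∧ (c ∨ b) = F ∧ U = F
¬(¬(a → ¬d) ∧ (c ∨ b)) = ¬F = T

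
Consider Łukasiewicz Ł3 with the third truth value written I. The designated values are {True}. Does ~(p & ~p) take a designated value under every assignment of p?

Countermodel: p=I gives I, which is not designated.

No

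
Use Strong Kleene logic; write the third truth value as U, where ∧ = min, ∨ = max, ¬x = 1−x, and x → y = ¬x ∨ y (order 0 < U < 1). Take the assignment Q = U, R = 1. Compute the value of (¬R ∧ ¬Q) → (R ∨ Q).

¬R = ¬1 = 0
¬Q = ¬U = U
¬R ∧ ¬Q = 0 ∧ U = 0
R ∨ Q = 1 ∨ U = 1
(¬R ∧ ¬Q) → (R ∨ Q) = 0 → 1 = 1

1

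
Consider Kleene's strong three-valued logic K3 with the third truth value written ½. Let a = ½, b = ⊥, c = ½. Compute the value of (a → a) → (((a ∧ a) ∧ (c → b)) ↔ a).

a → a = ½ → ½ = ½  [¬½ ∨ ½]
a ∧ a = ½ ∧ ½ = ½
c → b = ½ → ⊥ = ½
(a ∧ a) ∧ (c → b) = ½ ∧ ½ = ½
((a ∧ a) ∧ (c → b)) ↔ a = ½ ↔ ½ = ½
(a → a) → (((a ∧ a) ∧ (c → b)) ↔ a) = ½ → ½ = ½

½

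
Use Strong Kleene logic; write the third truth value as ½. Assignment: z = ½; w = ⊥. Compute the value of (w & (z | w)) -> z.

z | w = ½ | ⊥ = ½
w & (z | w) = ⊥ & ½ = ⊥
(w & (z | w)) -> z = ⊥ -> ½ = ⊤

⊤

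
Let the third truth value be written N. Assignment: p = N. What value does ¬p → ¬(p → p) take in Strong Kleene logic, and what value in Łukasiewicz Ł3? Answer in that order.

In Strong Kleene logic: ¬p = ¬N = N
p → p = N → N = N  [¬N ∨ N]
¬(p → p) = ¬N = N
¬p → ¬(p → p) = N → N = N
In Łukasiewicz Ł3: ¬p = ¬N = N
p → p = N → N = 1  [min(1, 1−½+½)]
¬(p → p) = ¬1 = 0
¬p → ¬(p → p) = N → 0 = N

N; N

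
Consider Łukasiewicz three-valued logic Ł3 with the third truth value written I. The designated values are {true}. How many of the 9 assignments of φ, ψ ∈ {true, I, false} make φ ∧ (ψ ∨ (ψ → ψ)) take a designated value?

3

Designated under: (φ=true, ψ=true); (φ=true, ψ=I); (φ=true, ψ=false).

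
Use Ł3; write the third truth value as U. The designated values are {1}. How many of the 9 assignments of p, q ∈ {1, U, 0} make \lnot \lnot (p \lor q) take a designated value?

Of the 9 assignments, 5 give a value in {1}.

5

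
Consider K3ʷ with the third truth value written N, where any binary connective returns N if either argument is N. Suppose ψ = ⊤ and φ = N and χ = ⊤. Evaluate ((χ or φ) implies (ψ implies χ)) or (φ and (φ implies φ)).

χ or φ = ⊤ or N = N
ψ implies χ = ⊤ implies ⊤ = ⊤
(χ or φ) implies (ψ implies χ) = N implies ⊤ = N  [any arg is the third value ⇒ result is the third value]
φ implies φ = N implies N = N
φ and (φ implies φ) = N and N = N
((χ or φ) implies (ψ implies χ)) or (φ and (φ implies φ)) = N or N = N

N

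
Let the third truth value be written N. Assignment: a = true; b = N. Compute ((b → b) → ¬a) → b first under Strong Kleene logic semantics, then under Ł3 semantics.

N; true

In Strong Kleene logic: b → b = N → N = N  [¬N ∨ N]
¬a = ¬true = false
(b → b) → ¬a = N → false = N
((b → b) → ¬a) → b = N → N = N
In Ł3: b → b = N → N = true  [min(1, 1−½+½)]
¬a = ¬true = false
(b → b) → ¬a = true → false = false
((b → b) → ¬a) → b = false → N = true
They differ because Strong Kleene logic and Ł3 treat N differently under implication.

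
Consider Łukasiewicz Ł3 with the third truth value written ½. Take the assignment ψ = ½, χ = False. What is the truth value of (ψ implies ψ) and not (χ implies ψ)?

ψ implies ψ = ½ implies ½ = True
χ implies ψ = False implies ½ = True
not (χ implies ψ) = not True = False
(ψ implies ψ) and not (χ implies ψ) = True and False = False

False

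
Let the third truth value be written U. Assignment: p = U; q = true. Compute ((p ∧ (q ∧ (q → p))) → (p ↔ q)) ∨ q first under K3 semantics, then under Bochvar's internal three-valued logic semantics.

true; U

In K3: q → p = true → U = U  [¬true ∨ U]
q ∧ (q → p) = true ∧ U = U
p ∧ (q ∧ (q → p)) = U ∧ U = U
p ↔ q = U ↔ true = U
(p ∧ (q ∧ (q → p))) → (p ↔ q) = U → U = U
((p ∧ (q ∧ (q → p))) → (p ↔ q)) ∨ q = U ∨ true = true
In Bochvar's internal three-valued logic: q → p = true → U = U
q ∧ (q → p) = true ∧ U = U
p ∧ (q ∧ (q → p)) = U ∧ U = U
p ↔ q = U ↔ true = U
(p ∧ (q ∧ (q → p))) → (p ↔ q) = U → U = U
((p ∧ (q ∧ (q → p))) → (p ↔ q)) ∨ q = U ∨ true = U
They differ because K3 and Bochvar's internal three-valued logic treat U differently under the binary connectives.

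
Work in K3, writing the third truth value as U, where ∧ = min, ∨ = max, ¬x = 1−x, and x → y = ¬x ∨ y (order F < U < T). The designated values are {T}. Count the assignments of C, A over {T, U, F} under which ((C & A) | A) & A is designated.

3

Designated under: (C=T, A=T); (C=U, A=T); (C=F, A=T).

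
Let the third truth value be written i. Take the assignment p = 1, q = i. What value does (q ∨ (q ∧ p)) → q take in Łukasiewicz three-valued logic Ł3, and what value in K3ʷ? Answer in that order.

In Łukasiewicz three-valued logic Ł3: q ∧ p = i ∧ 1 = i
q ∨ (q ∧ p) = i ∨ i = i
(q ∨ (q ∧ p)) → q = i → i = 1  [min(1, 1−½+½)]
In K3ʷ: q ∧ p = i ∧ 1 = i
q ∨ (q ∧ p) = i ∨ i = i
(q ∨ (q ∧ p)) → q = i → i = i
They differ because Łukasiewicz three-valued logic Ł3 and K3ʷ treat i differently under the binary connectives.

1; i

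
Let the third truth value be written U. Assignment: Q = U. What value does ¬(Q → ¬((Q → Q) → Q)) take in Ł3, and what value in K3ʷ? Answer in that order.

0; U

In Ł3: Q → Q = U → U = 1  [min(1, 1−½+½)]
(Q → Q) → Q = 1 → U = U
¬((Q → Q) → Q) = ¬U = U
Q → ¬((Q → Q) → Q) = U → U = 1
¬(Q → ¬((Q → Q) → Q)) = ¬1 = 0
In K3ʷ: Q → Q = U → U = U  [any arg is the third value ⇒ result is the third value]
(Q → Q) → Q = U → U = U
¬((Q → Q) → Q) = ¬U = U
Q → ¬((Q → Q) → Q) = U → U = U
¬(Q → ¬((Q → Q) → Q)) = ¬U = U
They differ because Ł3 and K3ʷ treat U differently under the binary connectives.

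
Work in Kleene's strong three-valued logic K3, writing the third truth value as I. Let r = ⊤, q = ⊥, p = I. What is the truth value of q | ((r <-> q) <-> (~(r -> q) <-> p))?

I

r <-> q = ⊤ <-> ⊥ = ⊥
r -> q = ⊤ -> ⊥ = ⊥
~(r -> q) = ~⊥ = ⊤
~(r -> q) <-> p = ⊤ <-> I = I
(r <-> q) <-> (~(r -> q) <-> p) = ⊥ <-> I = I
q | ((r <-> q) <-> (~(r -> q) <-> p)) = ⊥ | I = I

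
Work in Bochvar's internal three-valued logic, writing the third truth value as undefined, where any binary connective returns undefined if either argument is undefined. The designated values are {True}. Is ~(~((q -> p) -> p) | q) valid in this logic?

No

Countermodel: q=True, p=True gives False, which is not designated.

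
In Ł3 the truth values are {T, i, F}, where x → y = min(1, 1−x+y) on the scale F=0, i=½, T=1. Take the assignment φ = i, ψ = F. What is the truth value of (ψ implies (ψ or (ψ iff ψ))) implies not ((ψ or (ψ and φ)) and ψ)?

ψ iff ψ = F iff F = T
ψ or (ψ iff ψ) = F or T = T
ψ implies (ψ or (ψ iff ψ)) = F implies T = T
ψ and φ = F and i = F
ψ or (ψ and φ) = F or F = F
(ψ or (ψ and φ)) and ψ = F and F = F
not ((ψ or (ψ and φ)) and ψ) = not F = T
(ψ implies (ψ or (ψ iff ψ))) implies not ((ψ or (ψ and φ)) and ψ) = T implies T = T

T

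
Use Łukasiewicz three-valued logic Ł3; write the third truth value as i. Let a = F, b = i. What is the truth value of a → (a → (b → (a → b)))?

a → b = F → i = T
b → (a → b) = i → T = T
a → (b → (a → b)) = F → T = T
a → (a → (b → (a → b))) = F → T = T

T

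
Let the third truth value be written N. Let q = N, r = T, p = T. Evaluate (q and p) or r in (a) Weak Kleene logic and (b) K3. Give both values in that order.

N; T

In Weak Kleene logic: q and p = N and T = N
(q and p) or r = N or T = N
In K3: q and p = N and T = N
(q and p) or r = N or T = T
They differ because Weak Kleene logic and K3 treat N differently under the binary connectives.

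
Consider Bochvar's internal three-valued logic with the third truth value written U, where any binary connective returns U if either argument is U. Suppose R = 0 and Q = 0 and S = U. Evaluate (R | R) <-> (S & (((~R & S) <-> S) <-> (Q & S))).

R | R = 0 | 0 = 0
~R = ~0 = 1
~R & S = 1 & U = U
(~R & S) <-> S = U <-> U = U
Q & S = 0 & U = U
((~R & S) <-> S) <-> (Q & S) = U <-> U = U
S & (((~R & S) <-> S) <-> (Q & S)) = U & U = U
(R | R) <-> (S & (((~R & S) <-> S) <-> (Q & S))) = 0 <-> U = U

U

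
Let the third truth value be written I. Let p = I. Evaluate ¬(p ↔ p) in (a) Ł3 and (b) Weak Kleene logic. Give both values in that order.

In Ł3: p ↔ p = I ↔ I = 1  [1 − |½−½|]
¬(p ↔ p) = ¬1 = 0
In Weak Kleene logic: p ↔ p = I ↔ I = I
¬(p ↔ p) = ¬I = I
They differ because Ł3 and Weak Kleene logic treat I differently under the binary connectives.

0; I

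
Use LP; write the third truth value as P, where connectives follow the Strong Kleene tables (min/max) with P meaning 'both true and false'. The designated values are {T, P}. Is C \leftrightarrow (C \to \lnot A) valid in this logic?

No

Countermodel: C=T, A=T gives F, which is not designated.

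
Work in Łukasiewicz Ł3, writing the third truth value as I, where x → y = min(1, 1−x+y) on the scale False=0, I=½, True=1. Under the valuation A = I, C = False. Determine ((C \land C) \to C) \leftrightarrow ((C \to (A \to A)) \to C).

False

C \land C = False \land False = False
(C \land C) \to C = False \to False = True
A \to A = I \to I = True  [min(1, 1−½+½)]
C \to (A \to A) = False \to True = True
(C \to (A \to A)) \to C = True \to False = False
((C \land C) \to C) \leftrightarrow ((C \to (A \to A)) \to C) = True \leftrightarrow False = False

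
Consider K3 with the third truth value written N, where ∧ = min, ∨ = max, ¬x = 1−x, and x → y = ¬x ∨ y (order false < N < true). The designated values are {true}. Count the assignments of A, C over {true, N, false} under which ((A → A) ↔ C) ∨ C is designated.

3

Designated under: (A=true, C=true); (A=N, C=true); (A=false, C=true).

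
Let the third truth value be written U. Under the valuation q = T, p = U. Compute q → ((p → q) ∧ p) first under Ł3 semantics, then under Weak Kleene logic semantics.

In Ł3: p → q = U → T = T  [min(1, 1−½+1)]
(p → q) ∧ p = T ∧ U = U
q → ((p → q) ∧ p) = T → U = U
In Weak Kleene logic: p → q = U → T = U  [any arg is the third value ⇒ result is the third value]
(p → q) ∧ p = U ∧ U = U
q → ((p → q) ∧ p) = T → U = U

U; U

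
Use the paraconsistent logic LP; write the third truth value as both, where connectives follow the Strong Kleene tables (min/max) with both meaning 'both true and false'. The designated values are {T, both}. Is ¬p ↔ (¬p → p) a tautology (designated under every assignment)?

Countermodel: p=T gives F, which is not designated.

No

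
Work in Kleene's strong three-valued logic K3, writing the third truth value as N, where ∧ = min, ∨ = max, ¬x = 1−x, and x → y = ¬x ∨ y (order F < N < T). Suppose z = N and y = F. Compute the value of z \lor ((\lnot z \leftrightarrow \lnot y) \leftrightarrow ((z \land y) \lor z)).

N

\lnot z = \lnot N = N
\lnot y = \lnot F = T
\lnot z \leftrightarrow \lnot y = N \leftrightarrow T = N
z \land y = N \land F = F
(z \land y) \lor z = F \lor N = N
(\lnot z \leftrightarrow \lnot y) \leftrightarrow ((z \land y) \lor z) = N \leftrightarrow N = N
z \lor ((\lnot z \leftrightarrow \lnot y) \leftrightarrow ((z \land y) \lor z)) = N \lor N = N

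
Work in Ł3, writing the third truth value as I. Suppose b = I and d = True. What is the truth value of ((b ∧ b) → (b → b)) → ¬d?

b ∧ b = I ∧ I = I
b → b = I → I = True  [min(1, 1−½+½)]
(b ∧ b) → (b → b) = I → True = True
¬d = ¬True = False
((b ∧ b) → (b → b)) → ¬d = True → False = False

False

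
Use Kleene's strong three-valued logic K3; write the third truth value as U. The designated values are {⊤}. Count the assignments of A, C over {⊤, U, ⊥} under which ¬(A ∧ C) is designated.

Of the 9 assignments, 5 give a value in {⊤}.

5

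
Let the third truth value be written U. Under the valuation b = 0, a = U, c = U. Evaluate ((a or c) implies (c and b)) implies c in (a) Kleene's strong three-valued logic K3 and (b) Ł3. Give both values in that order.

U; 1

In Kleene's strong three-valued logic K3: a or c = U or U = U
c and b = U and 0 = 0
(a or c) implies (c and b) = U implies 0 = U  [not U or 0]
((a or c) implies (c and b)) implies c = U implies U = U
In Ł3: a or c = U or U = U
c and b = U and 0 = 0
(a or c) implies (c and b) = U implies 0 = U
((a or c) implies (c and b)) implies c = U implies U = 1
They differ because Kleene's strong three-valued logic K3 and Ł3 treat U differently under implication.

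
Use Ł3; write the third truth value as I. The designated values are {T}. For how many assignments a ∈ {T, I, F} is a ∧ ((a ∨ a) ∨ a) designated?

a=T: T ✓
a=I: I ·
a=F: F ·

1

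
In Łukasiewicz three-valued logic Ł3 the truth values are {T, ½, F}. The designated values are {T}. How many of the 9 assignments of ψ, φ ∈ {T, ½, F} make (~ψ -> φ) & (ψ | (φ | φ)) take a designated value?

5

Of the 9 assignments, 5 give a value in {T}.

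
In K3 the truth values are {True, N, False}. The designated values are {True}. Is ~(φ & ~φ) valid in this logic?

No

Countermodel: φ=N gives N, which is not designated.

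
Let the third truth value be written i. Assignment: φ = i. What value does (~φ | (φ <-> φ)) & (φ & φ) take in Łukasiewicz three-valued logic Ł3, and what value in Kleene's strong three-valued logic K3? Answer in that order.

In Łukasiewicz three-valued logic Ł3: ~φ = ~i = i
φ <-> φ = i <-> i = true  [1 − |½−½|]
~φ | (φ <-> φ) = i | true = true
φ & φ = i & i = i
(~φ | (φ <-> φ)) & (φ & φ) = true & i = i
In Kleene's strong three-valued logic K3: ~φ = ~i = i
φ <-> φ = i <-> i = i
~φ | (φ <-> φ) = i | i = i
φ & φ = i & i = i
(~φ | (φ <-> φ)) & (φ & φ) = i & i = i

i; i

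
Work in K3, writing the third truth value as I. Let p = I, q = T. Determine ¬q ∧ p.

¬q = ¬T = F
¬q ∧ p = F ∧ I = F

F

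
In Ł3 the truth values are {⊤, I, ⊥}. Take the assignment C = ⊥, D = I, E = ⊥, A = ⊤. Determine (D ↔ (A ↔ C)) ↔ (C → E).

A ↔ C = ⊤ ↔ ⊥ = ⊥
D ↔ (A ↔ C) = I ↔ ⊥ = I  [1 − |½−0|]
C → E = ⊥ → ⊥ = ⊤
(D ↔ (A ↔ C)) ↔ (C → E) = I ↔ ⊤ = I

I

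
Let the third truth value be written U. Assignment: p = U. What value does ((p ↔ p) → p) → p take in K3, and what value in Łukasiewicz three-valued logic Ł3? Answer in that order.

U; 1

In K3: p ↔ p = U ↔ U = U
(p ↔ p) → p = U → U = U  [¬U ∨ U]
((p ↔ p) → p) → p = U → U = U
In Łukasiewicz three-valued logic Ł3: p ↔ p = U ↔ U = 1  [1 − |½−½|]
(p ↔ p) → p = 1 → U = U
((p ↔ p) → p) → p = U → U = 1
They differ because K3 and Łukasiewicz three-valued logic Ł3 treat U differently under implication.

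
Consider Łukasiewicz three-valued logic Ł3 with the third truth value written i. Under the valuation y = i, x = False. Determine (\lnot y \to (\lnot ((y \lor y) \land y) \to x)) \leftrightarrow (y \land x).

False

\lnot y = \lnot i = i
y \lor y = i \lor i = i
(y \lor y) \land y = i \land i = i
\lnot ((y \lor y) \land y) = \lnot i = i
\lnot ((y \lor y) \land y) \to x = i \to False = i  [min(1, 1−½+0)]
\lnot y \to (\lnot ((y \lor y) \land y) \to x) = i \to i = True
y \land x = i \land False = False
(\lnot y \to (\lnot ((y \lor y) \land y) \to x)) \leftrightarrow (y \land x) = True \leftrightarrow False = False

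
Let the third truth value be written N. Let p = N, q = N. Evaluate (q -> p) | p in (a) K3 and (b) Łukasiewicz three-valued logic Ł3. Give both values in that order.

In K3: q -> p = N -> N = N  [~N | N]
(q -> p) | p = N | N = N
In Łukasiewicz three-valued logic Ł3: q -> p = N -> N = T  [min(1, 1−½+½)]
(q -> p) | p = T | N = T
They differ because K3 and Łukasiewicz three-valued logic Ł3 treat N differently under implication.

N; T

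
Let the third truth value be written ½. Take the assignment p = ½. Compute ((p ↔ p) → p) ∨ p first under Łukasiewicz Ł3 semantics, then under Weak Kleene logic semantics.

In Łukasiewicz Ł3: p ↔ p = ½ ↔ ½ = true
(p ↔ p) → p = true → ½ = ½
((p ↔ p) → p) ∨ p = ½ ∨ ½ = ½
In Weak Kleene logic: p ↔ p = ½ ↔ ½ = ½
(p ↔ p) → p = ½ → ½ = ½
((p ↔ p) → p) ∨ p = ½ ∨ ½ = ½

½; ½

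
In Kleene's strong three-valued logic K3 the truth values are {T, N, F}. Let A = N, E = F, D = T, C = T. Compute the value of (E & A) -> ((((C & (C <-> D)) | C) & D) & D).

T

E & A = F & N = F
C <-> D = T <-> T = T
C & (C <-> D) = T & T = T
(C & (C <-> D)) | C = T | T = T
((C & (C <-> D)) | C) & D = T & T = T
(((C & (C <-> D)) | C) & D) & D = T & T = T
(E & A) -> ((((C & (C <-> D)) | C) & D) & D) = F -> T = T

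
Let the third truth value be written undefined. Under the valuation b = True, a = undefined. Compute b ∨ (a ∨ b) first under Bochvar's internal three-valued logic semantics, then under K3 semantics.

In Bochvar's internal three-valued logic: a ∨ b = undefined ∨ True = undefined
b ∨ (a ∨ b) = True ∨ undefined = undefined
In K3: a ∨ b = undefined ∨ True = True
b ∨ (a ∨ b) = True ∨ True = True
They differ because Bochvar's internal three-valued logic and K3 treat undefined differently under the binary connectives.

undefined; True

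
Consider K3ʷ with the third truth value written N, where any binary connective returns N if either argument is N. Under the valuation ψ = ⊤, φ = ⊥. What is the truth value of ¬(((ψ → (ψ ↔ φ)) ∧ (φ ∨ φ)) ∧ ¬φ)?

ψ ↔ φ = ⊤ ↔ ⊥ = ⊥
ψ → (ψ ↔ φ) = ⊤ → ⊥ = ⊥
φ ∨ φ = ⊥ ∨ ⊥ = ⊥
(ψ → (ψ ↔ φ)) ∧ (φ ∨ φ) = ⊥ ∧ ⊥ = ⊥
¬φ = ¬⊥ = ⊤
((ψ → (ψ ↔ φ)) ∧ (φ ∨ φ)) ∧ ¬φ = ⊥ ∧ ⊤ = ⊥
¬(((ψ → (ψ ↔ φ)) ∧ (φ ∨ φ)) ∧ ¬φ) = ¬⊥ = ⊤

⊤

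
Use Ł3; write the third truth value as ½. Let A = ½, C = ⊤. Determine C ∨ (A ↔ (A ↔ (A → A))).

A → A = ½ → ½ = ⊤  [min(1, 1−½+½)]
A ↔ (A → A) = ½ ↔ ⊤ = ½
A ↔ (A ↔ (A → A)) = ½ ↔ ½ = ⊤
C ∨ (A ↔ (A ↔ (A → A))) = ⊤ ∨ ⊤ = ⊤

⊤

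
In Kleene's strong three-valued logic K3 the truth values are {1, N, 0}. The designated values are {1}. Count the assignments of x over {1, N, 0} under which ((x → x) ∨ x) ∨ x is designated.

2

x=1: 1 ✓
x=N: N ·
x=0: 1 ✓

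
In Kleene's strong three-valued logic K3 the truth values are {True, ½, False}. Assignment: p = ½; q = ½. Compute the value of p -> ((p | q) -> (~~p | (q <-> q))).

½

p | q = ½ | ½ = ½
~p = ~½ = ½
~~p = ~½ = ½
q <-> q = ½ <-> ½ = ½
~~p | (q <-> q) = ½ | ½ = ½
(p | q) -> (~~p | (q <-> q)) = ½ -> ½ = ½  [~½ | ½]
p -> ((p | q) -> (~~p | (q <-> q))) = ½ -> ½ = ½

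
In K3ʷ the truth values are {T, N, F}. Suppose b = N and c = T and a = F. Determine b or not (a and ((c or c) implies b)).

c or c = T or T = T
(c or c) implies b = T implies N = N  [any arg is the third value ⇒ result is the third value]
a and ((c or c) implies b) = F and N = N
not (a and ((c or c) implies b)) = not N = N
b or not (a and ((c or c) implies b)) = N or N = N

N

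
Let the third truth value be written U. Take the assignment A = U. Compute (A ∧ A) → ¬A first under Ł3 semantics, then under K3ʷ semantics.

In Ł3: A ∧ A = U ∧ U = U
¬A = ¬U = U
(A ∧ A) → ¬A = U → U = True
In K3ʷ: A ∧ A = U ∧ U = U
¬A = ¬U = U
(A ∧ A) → ¬A = U → U = U  [any arg is the third value ⇒ result is the third value]
They differ because Ł3 and K3ʷ treat U differently under the binary connectives.

True; U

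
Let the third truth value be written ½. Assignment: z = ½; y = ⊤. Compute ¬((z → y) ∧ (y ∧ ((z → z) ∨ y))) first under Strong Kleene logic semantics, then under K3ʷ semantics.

⊥; ½

In Strong Kleene logic: z → y = ½ → ⊤ = ⊤  [¬½ ∨ ⊤]
z → z = ½ → ½ = ½
(z → z) ∨ y = ½ ∨ ⊤ = ⊤
y ∧ ((z → z) ∨ y) = ⊤ ∧ ⊤ = ⊤
(z → y) ∧ (y ∧ ((z → z) ∨ y)) = ⊤ ∧ ⊤ = ⊤
¬((z → y) ∧ (y ∧ ((z → z) ∨ y))) = ¬⊤ = ⊥
In K3ʷ: z → y = ½ → ⊤ = ½
z → z = ½ → ½ = ½
(z → z) ∨ y = ½ ∨ ⊤ = ½
y ∧ ((z → z) ∨ y) = ⊤ ∧ ½ = ½
(z → y) ∧ (y ∧ ((z → z) ∨ y)) = ½ ∧ ½ = ½
¬((z → y) ∧ (y ∧ ((z → z) ∨ y))) = ¬½ = ½
They differ because Strong Kleene logic and K3ʷ treat ½ differently under the binary connectives.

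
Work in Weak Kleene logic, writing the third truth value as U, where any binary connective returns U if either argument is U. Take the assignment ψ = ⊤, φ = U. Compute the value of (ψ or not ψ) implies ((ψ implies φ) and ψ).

not ψ = not ⊤ = ⊥
ψ or not ψ = ⊤ or ⊥ = ⊤
ψ implies φ = ⊤ implies U = U  [any arg is the third value ⇒ result is the third value]
(ψ implies φ) and ψ = U and ⊤ = U
(ψ or not ψ) implies ((ψ implies φ) and ψ) = ⊤ implies U = U

U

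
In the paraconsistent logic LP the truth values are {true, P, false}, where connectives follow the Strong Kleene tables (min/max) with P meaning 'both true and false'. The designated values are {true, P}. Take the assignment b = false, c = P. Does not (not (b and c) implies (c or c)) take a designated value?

Yes

b and c = false and P = false
not (b and c) = not false = true
c or c = P or P = P
not (b and c) implies (c or c) = true implies P = P  [not true or P]
not (not (b and c) implies (c or c)) = not P = P
P ∈ {true, P}.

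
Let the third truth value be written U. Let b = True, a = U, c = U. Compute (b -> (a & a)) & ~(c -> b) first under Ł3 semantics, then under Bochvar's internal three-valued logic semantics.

In Ł3: a & a = U & U = U
b -> (a & a) = True -> U = U  [min(1, 1−1+½)]
c -> b = U -> True = True
~(c -> b) = ~True = False
(b -> (a & a)) & ~(c -> b) = U & False = False
In Bochvar's internal three-valued logic: a & a = U & U = U
b -> (a & a) = True -> U = U  [any arg is the third value ⇒ result is the third value]
c -> b = U -> True = U
~(c -> b) = ~U = U
(b -> (a & a)) & ~(c -> b) = U & U = U
They differ because Ł3 and Bochvar's internal three-valued logic treat U differently under the binary connectives.

False; U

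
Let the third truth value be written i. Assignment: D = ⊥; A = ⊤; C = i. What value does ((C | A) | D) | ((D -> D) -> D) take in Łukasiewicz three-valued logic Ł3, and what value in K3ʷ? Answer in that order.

In Łukasiewicz three-valued logic Ł3: C | A = i | ⊤ = ⊤
(C | A) | D = ⊤ | ⊥ = ⊤
D -> D = ⊥ -> ⊥ = ⊤
(D -> D) -> D = ⊤ -> ⊥ = ⊥
((C | A) | D) | ((D -> D) -> D) = ⊤ | ⊥ = ⊤
In K3ʷ: C | A = i | ⊤ = i
(C | A) | D = i | ⊥ = i
D -> D = ⊥ -> ⊥ = ⊤
(D -> D) -> D = ⊤ -> ⊥ = ⊥
((C | A) | D) | ((D -> D) -> D) = i | ⊥ = i
They differ because Łukasiewicz three-valued logic Ł3 and K3ʷ treat i differently under the binary connectives.

⊤; i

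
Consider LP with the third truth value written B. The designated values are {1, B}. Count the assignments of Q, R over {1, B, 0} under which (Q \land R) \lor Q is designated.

Of the 9 assignments, 6 give a value in {1, B}.

6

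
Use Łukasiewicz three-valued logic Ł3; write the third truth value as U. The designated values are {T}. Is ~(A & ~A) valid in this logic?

No

Countermodel: A=U gives U, which is not designated.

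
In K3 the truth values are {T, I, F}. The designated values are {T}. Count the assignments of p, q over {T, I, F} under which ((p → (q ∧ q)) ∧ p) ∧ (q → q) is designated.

Designated under: (p=T, q=T).

1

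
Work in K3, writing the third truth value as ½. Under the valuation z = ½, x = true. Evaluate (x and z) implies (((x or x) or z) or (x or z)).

x and z = true and ½ = ½
x or x = true or true = true
(x or x) or z = true or ½ = true
x or z = true or ½ = true
((x or x) or z) or (x or z) = true or true = true
(x and z) implies (((x or x) or z) or (x or z)) = ½ implies true = true  [not ½ or true]

true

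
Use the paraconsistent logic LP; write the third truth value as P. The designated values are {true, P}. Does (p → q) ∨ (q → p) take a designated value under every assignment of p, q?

Every assignment of p, q over {true, P, false} gives a value in {true, P}.
In particular, with p=P, q=P: (p → q) ∨ (q → p) = P.

Yes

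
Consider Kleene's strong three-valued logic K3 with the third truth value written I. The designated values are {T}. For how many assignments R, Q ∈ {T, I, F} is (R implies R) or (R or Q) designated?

Of the 9 assignments, 7 give a value in {T}.

7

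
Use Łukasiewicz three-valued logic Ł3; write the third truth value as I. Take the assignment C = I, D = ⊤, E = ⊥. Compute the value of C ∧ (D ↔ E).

D ↔ E = ⊤ ↔ ⊥ = ⊥
C ∧ (D ↔ E) = I ∧ ⊥ = ⊥

⊥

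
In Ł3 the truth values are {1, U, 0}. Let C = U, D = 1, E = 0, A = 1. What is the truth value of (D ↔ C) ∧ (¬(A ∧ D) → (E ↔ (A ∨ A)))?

U

D ↔ C = 1 ↔ U = U
A ∧ D = 1 ∧ 1 = 1
¬(A ∧ D) = ¬1 = 0
A ∨ A = 1 ∨ 1 = 1
E ↔ (A ∨ A) = 0 ↔ 1 = 0
¬(A ∧ D) → (E ↔ (A ∨ A)) = 0 → 0 = 1
(D ↔ C) ∧ (¬(A ∧ D) → (E ↔ (A ∨ A))) = U ∧ 1 = U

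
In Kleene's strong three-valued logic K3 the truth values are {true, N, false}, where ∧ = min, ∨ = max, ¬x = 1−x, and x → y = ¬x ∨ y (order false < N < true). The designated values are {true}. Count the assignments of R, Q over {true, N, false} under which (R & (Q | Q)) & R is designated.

1

Designated under: (R=true, Q=true).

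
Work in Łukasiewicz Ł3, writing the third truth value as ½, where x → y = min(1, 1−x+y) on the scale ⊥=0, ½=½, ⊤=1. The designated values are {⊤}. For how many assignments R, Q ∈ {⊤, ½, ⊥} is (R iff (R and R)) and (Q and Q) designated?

3

Designated under: (R=⊤, Q=⊤); (R=½, Q=⊤); (R=⊥, Q=⊤).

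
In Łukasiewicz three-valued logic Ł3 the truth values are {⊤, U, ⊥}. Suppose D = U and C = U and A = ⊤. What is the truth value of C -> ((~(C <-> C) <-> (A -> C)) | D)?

⊤

C <-> C = U <-> U = ⊤
~(C <-> C) = ~⊤ = ⊥
A -> C = ⊤ -> U = U
~(C <-> C) <-> (A -> C) = ⊥ <-> U = U
(~(C <-> C) <-> (A -> C)) | D = U | U = U
C -> ((~(C <-> C) <-> (A -> C)) | D) = U -> U = ⊤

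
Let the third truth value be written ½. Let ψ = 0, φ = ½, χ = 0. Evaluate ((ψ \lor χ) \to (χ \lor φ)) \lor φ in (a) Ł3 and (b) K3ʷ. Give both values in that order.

In Ł3: ψ \lor χ = 0 \lor 0 = 0
χ \lor φ = 0 \lor ½ = ½
(ψ \lor χ) \to (χ \lor φ) = 0 \to ½ = 1  [min(1, 1−0+½)]
((ψ \lor χ) \to (χ \lor φ)) \lor φ = 1 \lor ½ = 1
In K3ʷ: ψ \lor χ = 0 \lor 0 = 0
χ \lor φ = 0 \lor ½ = ½
(ψ \lor χ) \to (χ \lor φ) = 0 \to ½ = ½  [any arg is the third value ⇒ result is the third value]
((ψ \lor χ) \to (χ \lor φ)) \lor φ = ½ \lor ½ = ½
They differ because Ł3 and K3ʷ treat ½ differently under the binary connectives.

1; ½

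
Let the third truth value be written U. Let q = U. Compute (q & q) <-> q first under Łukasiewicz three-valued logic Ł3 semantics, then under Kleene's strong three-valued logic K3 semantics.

T; U

In Łukasiewicz three-valued logic Ł3: q & q = U & U = U
(q & q) <-> q = U <-> U = T  [1 − |½−½|]
In Kleene's strong three-valued logic K3: q & q = U & U = U
(q & q) <-> q = U <-> U = U
They differ because Łukasiewicz three-valued logic Ł3 and Kleene's strong three-valued logic K3 treat U differently under implication.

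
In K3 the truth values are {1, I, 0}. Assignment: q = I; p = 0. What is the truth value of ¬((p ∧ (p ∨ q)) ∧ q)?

p ∨ q = 0 ∨ I = I
p ∧ (p ∨ q) = 0 ∧ I = 0
(p ∧ (p ∨ q)) ∧ q = 0 ∧ I = 0
¬((p ∧ (p ∨ q)) ∧ q) = ¬0 = 1

1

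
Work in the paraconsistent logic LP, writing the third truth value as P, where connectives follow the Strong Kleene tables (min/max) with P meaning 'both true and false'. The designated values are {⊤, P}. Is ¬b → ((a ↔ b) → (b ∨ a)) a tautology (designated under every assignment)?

Countermodel: b=⊥, a=⊥ gives ⊥, which is not designated.

No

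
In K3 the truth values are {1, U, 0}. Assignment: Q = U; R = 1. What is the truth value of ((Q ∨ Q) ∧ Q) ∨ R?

Q ∨ Q = U ∨ U = U
(Q ∨ Q) ∧ Q = U ∧ U = U
((Q ∨ Q) ∧ Q) ∨ R = U ∨ 1 = 1

1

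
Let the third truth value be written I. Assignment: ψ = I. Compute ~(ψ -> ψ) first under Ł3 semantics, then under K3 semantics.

⊥; I

In Ł3: ψ -> ψ = I -> I = ⊤  [min(1, 1−½+½)]
~(ψ -> ψ) = ~⊤ = ⊥
In K3: ψ -> ψ = I -> I = I  [~I | I]
~(ψ -> ψ) = ~I = I
They differ because Ł3 and K3 treat I differently under implication.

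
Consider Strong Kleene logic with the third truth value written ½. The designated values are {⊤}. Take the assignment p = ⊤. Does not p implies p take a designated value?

not p = not ⊤ = ⊥
not p implies p = ⊥ implies ⊤ = ⊤
⊤ ∈ {⊤}.

Yes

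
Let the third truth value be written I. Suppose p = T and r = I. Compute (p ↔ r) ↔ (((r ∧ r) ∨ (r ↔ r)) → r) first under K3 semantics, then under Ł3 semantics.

I; T

In K3: p ↔ r = T ↔ I = I
r ∧ r = I ∧ I = I
r ↔ r = I ↔ I = I
(r ∧ r) ∨ (r ↔ r) = I ∨ I = I
((r ∧ r) ∨ (r ↔ r)) → r = I → I = I  [¬I ∨ I]
(p ↔ r) ↔ (((r ∧ r) ∨ (r ↔ r)) → r) = I ↔ I = I
In Ł3: p ↔ r = T ↔ I = I  [1 − |1−½|]
r ∧ r = I ∧ I = I
r ↔ r = I ↔ I = T
(r ∧ r) ∨ (r ↔ r) = I ∨ T = T
((r ∧ r) ∨ (r ↔ r)) → r = T → I = I
(p ↔ r) ↔ (((r ∧ r) ∨ (r ↔ r)) → r) = I ↔ I = T
They differ because K3 and Ł3 treat I differently under implication.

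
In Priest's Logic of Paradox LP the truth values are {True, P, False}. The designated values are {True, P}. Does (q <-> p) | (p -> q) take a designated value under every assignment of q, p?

Countermodel: q=False, p=True gives False, which is not designated.

No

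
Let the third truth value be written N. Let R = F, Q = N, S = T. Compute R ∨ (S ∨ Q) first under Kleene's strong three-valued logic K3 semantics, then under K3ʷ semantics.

In Kleene's strong three-valued logic K3: S ∨ Q = T ∨ N = T
R ∨ (S ∨ Q) = F ∨ T = T
In K3ʷ: S ∨ Q = T ∨ N = N
R ∨ (S ∨ Q) = F ∨ N = N
They differ because Kleene's strong three-valued logic K3 and K3ʷ treat N differently under the binary connectives.

T; N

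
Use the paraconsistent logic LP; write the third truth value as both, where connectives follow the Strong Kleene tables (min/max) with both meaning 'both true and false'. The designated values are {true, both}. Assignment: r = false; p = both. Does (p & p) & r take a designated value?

No

p & p = both & both = both
(p & p) & r = both & false = false
false ∉ {true, both}.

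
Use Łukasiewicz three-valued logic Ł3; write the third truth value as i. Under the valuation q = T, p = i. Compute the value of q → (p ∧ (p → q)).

p → q = i → T = T
p ∧ (p → q) = i ∧ T = i
q → (p ∧ (p → q)) = T → i = i

i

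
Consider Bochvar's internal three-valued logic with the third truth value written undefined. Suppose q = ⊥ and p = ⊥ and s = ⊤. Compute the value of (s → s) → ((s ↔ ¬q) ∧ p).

s → s = ⊤ → ⊤ = ⊤
¬q = ¬⊥ = ⊤
s ↔ ¬q = ⊤ ↔ ⊤ = ⊤
(s ↔ ¬q) ∧ p = ⊤ ∧ ⊥ = ⊥
(s → s) → ((s ↔ ¬q) ∧ p) = ⊤ → ⊥ = ⊥

⊥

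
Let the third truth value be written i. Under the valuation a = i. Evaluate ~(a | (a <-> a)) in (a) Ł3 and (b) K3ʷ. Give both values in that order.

In Ł3: a <-> a = i <-> i = ⊤  [1 − |½−½|]
a | (a <-> a) = i | ⊤ = ⊤
~(a | (a <-> a)) = ~⊤ = ⊥
In K3ʷ: a <-> a = i <-> i = i
a | (a <-> a) = i | i = i
~(a | (a <-> a)) = ~i = i
They differ because Ł3 and K3ʷ treat i differently under the binary connectives.

⊥; i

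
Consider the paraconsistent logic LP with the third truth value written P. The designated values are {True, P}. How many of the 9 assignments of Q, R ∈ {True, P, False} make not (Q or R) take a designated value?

4

Designated under: (Q=P, R=P); (Q=P, R=False); (Q=False, R=P); (Q=False, R=False).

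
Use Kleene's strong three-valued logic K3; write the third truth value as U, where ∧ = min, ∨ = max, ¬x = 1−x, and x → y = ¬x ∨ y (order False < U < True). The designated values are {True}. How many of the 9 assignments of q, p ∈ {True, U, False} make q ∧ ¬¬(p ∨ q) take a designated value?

3

Designated under: (q=True, p=True); (q=True, p=U); (q=True, p=False).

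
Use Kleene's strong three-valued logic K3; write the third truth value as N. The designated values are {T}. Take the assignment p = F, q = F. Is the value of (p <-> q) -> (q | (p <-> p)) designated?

p <-> q = F <-> F = T
p <-> p = F <-> F = T
q | (p <-> p) = F | T = T
(p <-> q) -> (q | (p <-> p)) = T -> T = T
T ∈ {T}.

Yes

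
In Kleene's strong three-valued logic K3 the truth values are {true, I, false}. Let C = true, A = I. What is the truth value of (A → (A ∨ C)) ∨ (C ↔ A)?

A ∨ C = I ∨ true = true
A → (A ∨ C) = I → true = true  [¬I ∨ true]
C ↔ A = true ↔ I = I
(A → (A ∨ C)) ∨ (C ↔ A) = true ∨ I = true

true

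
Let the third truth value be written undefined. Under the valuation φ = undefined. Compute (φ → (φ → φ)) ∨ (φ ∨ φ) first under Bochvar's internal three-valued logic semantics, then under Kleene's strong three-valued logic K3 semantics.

undefined; undefined

In Bochvar's internal three-valued logic: φ → φ = undefined → undefined = undefined
φ → (φ → φ) = undefined → undefined = undefined
φ ∨ φ = undefined ∨ undefined = undefined
(φ → (φ → φ)) ∨ (φ ∨ φ) = undefined ∨ undefined = undefined
In Kleene's strong three-valued logic K3: φ → φ = undefined → undefined = undefined  [¬undefined ∨ undefined]
φ → (φ → φ) = undefined → undefined = undefined
φ ∨ φ = undefined ∨ undefined = undefined
(φ → (φ → φ)) ∨ (φ ∨ φ) = undefined ∨ undefined = undefined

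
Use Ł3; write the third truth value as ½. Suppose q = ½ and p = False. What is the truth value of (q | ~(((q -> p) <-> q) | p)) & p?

q -> p = ½ -> False = ½
(q -> p) <-> q = ½ <-> ½ = True
((q -> p) <-> q) | p = True | False = True
~(((q -> p) <-> q) | p) = ~True = False
q | ~(((q -> p) <-> q) | p) = ½ | False = ½
(q | ~(((q -> p) <-> q) | p)) & p = ½ & False = False

False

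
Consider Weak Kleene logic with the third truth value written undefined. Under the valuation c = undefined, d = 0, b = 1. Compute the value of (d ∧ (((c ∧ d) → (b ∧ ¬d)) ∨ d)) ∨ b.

undefined

c ∧ d = undefined ∧ 0 = undefined
¬d = ¬0 = 1
b ∧ ¬d = 1 ∧ 1 = 1
(c ∧ d) → (b ∧ ¬d) = undefined → 1 = undefined  [any arg is the third value ⇒ result is the third value]
((c ∧ d) → (b ∧ ¬d)) ∨ d = undefined ∨ 0 = undefined
d ∧ (((c ∧ d) → (b ∧ ¬d)) ∨ d) = 0 ∧ undefined = undefined
(d ∧ (((c ∧ d) → (b ∧ ¬d)) ∨ d)) ∨ b = undefined ∨ 1 = undefined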